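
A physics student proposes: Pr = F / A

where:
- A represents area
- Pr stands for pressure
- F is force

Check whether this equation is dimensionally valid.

Yes

A (area) has dimensions [L^2].
Pr (pressure) has dimensions [L^-1 M T^-2].
F (force) has dimensions [L M T^-2].

Left side: [L^-1 M T^-2]
Right side: [L^-1 M T^-2]

Both sides have the same dimensions, so the equation is dimensionally consistent.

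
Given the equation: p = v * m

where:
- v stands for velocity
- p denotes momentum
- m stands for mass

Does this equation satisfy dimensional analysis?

Yes

v (velocity) has dimensions [L T^-1].
p (momentum) has dimensions [L M T^-1].
m (mass) has dimensions [M].

Left side: [L M T^-1]
Right side: [L M T^-1]

Both sides have the same dimensions, so the equation is dimensionally consistent.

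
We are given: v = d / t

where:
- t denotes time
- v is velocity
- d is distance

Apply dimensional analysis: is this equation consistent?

Yes

t (time) has dimensions [T].
v (velocity) has dimensions [L T^-1].
d (distance) has dimensions [L].

Left side: [L T^-1]
Right side: [L T^-1]

Both sides have the same dimensions, so the equation is dimensionally consistent.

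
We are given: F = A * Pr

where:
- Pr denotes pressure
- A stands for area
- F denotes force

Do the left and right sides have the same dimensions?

Yes

Pr (pressure) has dimensions [L^-1 M T^-2].
A (area) has dimensions [L^2].
F (force) has dimensions [L M T^-2].

Left side: [L M T^-2]
Right side: [L M T^-2]

Both sides have the same dimensions, so the equation is dimensionally consistent.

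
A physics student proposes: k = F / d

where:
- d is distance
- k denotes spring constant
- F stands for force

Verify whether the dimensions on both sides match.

Yes

d (distance) has dimensions [L].
k (spring constant) has dimensions [M T^-2].
F (force) has dimensions [L M T^-2].

Left side: [M T^-2]
Right side: [M T^-2]

Both sides have the same dimensions, so the equation is dimensionally consistent.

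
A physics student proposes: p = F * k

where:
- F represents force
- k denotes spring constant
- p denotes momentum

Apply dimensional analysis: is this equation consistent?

No

F (force) has dimensions [L M T^-2].
k (spring constant) has dimensions [M T^-2].
p (momentum) has dimensions [L M T^-1].

Left side: [L M T^-1]
Right side: [L M^2 T^-4]

The two sides have different dimensions, so the equation is NOT dimensionally consistent.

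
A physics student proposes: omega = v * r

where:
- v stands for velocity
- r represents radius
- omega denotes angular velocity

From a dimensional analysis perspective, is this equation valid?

No

v (velocity) has dimensions [L T^-1].
r (radius) has dimensions [L].
omega (angular velocity) has dimensions [T^-1].

Left side: [T^-1]
Right side: [L^2 T^-1]

The two sides have different dimensions, so the equation is NOT dimensionally consistent.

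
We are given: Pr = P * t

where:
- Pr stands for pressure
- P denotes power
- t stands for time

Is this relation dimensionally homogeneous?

No

Pr (pressure) has dimensions [L^-1 M T^-2].
P (power) has dimensions [L^2 M T^-3].
t (time) has dimensions [T].

Left side: [L^-1 M T^-2]
Right side: [L^2 M T^-2]

The two sides have different dimensions, so the equation is NOT dimensionally consistent.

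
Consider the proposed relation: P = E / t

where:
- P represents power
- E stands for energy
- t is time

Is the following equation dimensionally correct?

Yes

P (power) has dimensions [L^2 M T^-3].
E (energy) has dimensions [L^2 M T^-2].
t (time) has dimensions [T].

Left side: [L^2 M T^-3]
Right side: [L^2 M T^-3]

Both sides have the same dimensions, so the equation is dimensionally consistent.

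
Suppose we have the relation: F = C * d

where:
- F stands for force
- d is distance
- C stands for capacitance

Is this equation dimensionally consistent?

No

F (force) has dimensions [L M T^-2].
d (distance) has dimensions [L].
C (capacitance) has dimensions [I^2 L^-2 M^-1 T^4].

Left side: [L M T^-2]
Right side: [I^2 L^-1 M^-1 T^4]

The two sides have different dimensions, so the equation is NOT dimensionally consistent.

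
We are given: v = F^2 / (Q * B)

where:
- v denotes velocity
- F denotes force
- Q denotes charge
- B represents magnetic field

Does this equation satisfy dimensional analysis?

No

v (velocity) has dimensions [L T^-1].
F (force) has dimensions [L M T^-2].
Q (charge) has dimensions [I T].
B (magnetic field) has dimensions [I^-1 M T^-2].

Left side: [L T^-1]
Right side: [L^2 M T^-3]

The two sides have different dimensions, so the equation is NOT dimensionally consistent.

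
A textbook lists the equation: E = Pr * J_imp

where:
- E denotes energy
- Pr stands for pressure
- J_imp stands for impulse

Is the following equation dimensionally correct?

No

E (energy) has dimensions [L^2 M T^-2].
Pr (pressure) has dimensions [L^-1 M T^-2].
J_imp (impulse) has dimensions [L M T^-1].

Left side: [L^2 M T^-2]
Right side: [M^2 T^-3]

The two sides have different dimensions, so the equation is NOT dimensionally consistent.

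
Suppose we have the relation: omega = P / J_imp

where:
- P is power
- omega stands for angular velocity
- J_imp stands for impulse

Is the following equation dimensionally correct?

No

P (power) has dimensions [L^2 M T^-3].
omega (angular velocity) has dimensions [T^-1].
J_imp (impulse) has dimensions [L M T^-1].

Left side: [T^-1]
Right side: [L T^-2]

The two sides have different dimensions, so the equation is NOT dimensionally consistent.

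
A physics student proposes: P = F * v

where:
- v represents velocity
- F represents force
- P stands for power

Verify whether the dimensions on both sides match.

Yes

v (velocity) has dimensions [L T^-1].
F (force) has dimensions [L M T^-2].
P (power) has dimensions [L^2 M T^-3].

Left side: [L^2 M T^-3]
Right side: [L^2 M T^-3]

Both sides have the same dimensions, so the equation is dimensionally consistent.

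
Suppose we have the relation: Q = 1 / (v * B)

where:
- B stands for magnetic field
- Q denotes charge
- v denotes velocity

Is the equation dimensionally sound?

No

B (magnetic field) has dimensions [I^-1 M T^-2].
Q (charge) has dimensions [I T].
v (velocity) has dimensions [L T^-1].

Left side: [I T]
Right side: [I L^-1 M^-1 T^3]

The two sides have different dimensions, so the equation is NOT dimensionally consistent.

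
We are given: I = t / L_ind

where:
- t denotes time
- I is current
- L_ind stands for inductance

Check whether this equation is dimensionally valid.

No

t (time) has dimensions [T].
I (current) has dimensions [I].
L_ind (inductance) has dimensions [I^-2 L^2 M T^-2].

Left side: [I]
Right side: [I^2 L^-2 M^-1 T^3]

The two sides have different dimensions, so the equation is NOT dimensionally consistent.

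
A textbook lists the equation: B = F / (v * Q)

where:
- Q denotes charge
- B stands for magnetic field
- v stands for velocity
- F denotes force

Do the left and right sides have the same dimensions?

Yes

Q (charge) has dimensions [I T].
B (magnetic field) has dimensions [I^-1 M T^-2].
v (velocity) has dimensions [L T^-1].
F (force) has dimensions [L M T^-2].

Left side: [I^-1 M T^-2]
Right side: [I^-1 M T^-2]

Both sides have the same dimensions, so the equation is dimensionally consistent.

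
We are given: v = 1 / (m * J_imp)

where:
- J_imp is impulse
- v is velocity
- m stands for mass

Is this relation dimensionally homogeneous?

No

J_imp (impulse) has dimensions [L M T^-1].
v (velocity) has dimensions [L T^-1].
m (mass) has dimensions [M].

Left side: [L T^-1]
Right side: [L^-1 M^-2 T]

The two sides have different dimensions, so the equation is NOT dimensionally consistent.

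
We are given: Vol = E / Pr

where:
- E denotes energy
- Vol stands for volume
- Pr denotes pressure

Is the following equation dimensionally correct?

Yes

E (energy) has dimensions [L^2 M T^-2].
Vol (volume) has dimensions [L^3].
Pr (pressure) has dimensions [L^-1 M T^-2].

Left side: [L^3]
Right side: [L^3]

Both sides have the same dimensions, so the equation is dimensionally consistent.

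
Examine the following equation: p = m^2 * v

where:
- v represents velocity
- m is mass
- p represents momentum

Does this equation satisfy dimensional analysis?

No

v (velocity) has dimensions [L T^-1].
m (mass) has dimensions [M].
p (momentum) has dimensions [L M T^-1].

Left side: [L M T^-1]
Right side: [L M^2 T^-1]

The two sides have different dimensions, so the equation is NOT dimensionally consistent.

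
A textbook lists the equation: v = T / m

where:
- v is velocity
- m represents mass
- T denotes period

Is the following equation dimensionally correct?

No

v (velocity) has dimensions [L T^-1].
m (mass) has dimensions [M].
T (period) has dimensions [T].

Left side: [L T^-1]
Right side: [M^-1 T]

The two sides have different dimensions, so the equation is NOT dimensionally consistent.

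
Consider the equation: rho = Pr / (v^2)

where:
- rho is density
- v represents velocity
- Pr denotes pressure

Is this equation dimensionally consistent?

Yes

rho (density) has dimensions [L^-3 M].
v (velocity) has dimensions [L T^-1].
Pr (pressure) has dimensions [L^-1 M T^-2].

Left side: [L^-3 M]
Right side: [L^-3 M]

Both sides have the same dimensions, so the equation is dimensionally consistent.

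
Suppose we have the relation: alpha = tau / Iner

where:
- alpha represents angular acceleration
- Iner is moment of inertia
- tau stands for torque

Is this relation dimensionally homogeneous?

Yes

alpha (angular acceleration) has dimensions [T^-2].
Iner (moment of inertia) has dimensions [L^2 M].
tau (torque) has dimensions [L^2 M T^-2].

Left side: [T^-2]
Right side: [T^-2]

Both sides have the same dimensions, so the equation is dimensionally consistent.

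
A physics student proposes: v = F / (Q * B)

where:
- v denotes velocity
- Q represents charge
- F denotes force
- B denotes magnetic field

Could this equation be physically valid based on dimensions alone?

Yes

v (velocity) has dimensions [L T^-1].
Q (charge) has dimensions [I T].
F (force) has dimensions [L M T^-2].
B (magnetic field) has dimensions [I^-1 M T^-2].

Left side: [L T^-1]
Right side: [L T^-1]

Both sides have the same dimensions, so the equation is dimensionally consistent.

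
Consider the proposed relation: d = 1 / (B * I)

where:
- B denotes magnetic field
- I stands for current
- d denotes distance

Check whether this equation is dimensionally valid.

No

B (magnetic field) has dimensions [I^-1 M T^-2].
I (current) has dimensions [I].
d (distance) has dimensions [L].

Left side: [L]
Right side: [M^-1 T^2]

The two sides have different dimensions, so the equation is NOT dimensionally consistent.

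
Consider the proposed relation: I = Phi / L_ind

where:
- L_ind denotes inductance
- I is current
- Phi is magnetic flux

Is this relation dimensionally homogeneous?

Yes

L_ind (inductance) has dimensions [I^-2 L^2 M T^-2].
I (current) has dimensions [I].
Phi (magnetic flux) has dimensions [I^-1 L^2 M T^-2].

Left side: [I]
Right side: [I]

Both sides have the same dimensions, so the equation is dimensionally consistent.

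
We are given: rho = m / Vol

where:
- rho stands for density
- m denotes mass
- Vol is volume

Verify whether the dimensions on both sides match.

Yes

rho (density) has dimensions [L^-3 M].
m (mass) has dimensions [M].
Vol (volume) has dimensions [L^3].

Left side: [L^-3 M]
Right side: [L^-3 M]

Both sides have the same dimensions, so the equation is dimensionally consistent.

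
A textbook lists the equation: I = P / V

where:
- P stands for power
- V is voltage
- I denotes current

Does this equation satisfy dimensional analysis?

Yes

P (power) has dimensions [L^2 M T^-3].
V (voltage) has dimensions [I^-1 L^2 M T^-3].
I (current) has dimensions [I].

Left side: [I]
Right side: [I]

Both sides have the same dimensions, so the equation is dimensionally consistent.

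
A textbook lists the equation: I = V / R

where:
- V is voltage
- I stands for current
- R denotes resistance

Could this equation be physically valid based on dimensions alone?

Yes

V (voltage) has dimensions [I^-1 L^2 M T^-3].
I (current) has dimensions [I].
R (resistance) has dimensions [I^-2 L^2 M T^-3].

Left side: [I]
Right side: [I]

Both sides have the same dimensions, so the equation is dimensionally consistent.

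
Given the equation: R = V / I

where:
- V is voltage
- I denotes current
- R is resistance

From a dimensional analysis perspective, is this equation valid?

Yes

V (voltage) has dimensions [I^-1 L^2 M T^-3].
I (current) has dimensions [I].
R (resistance) has dimensions [I^-2 L^2 M T^-3].

Left side: [I^-2 L^2 M T^-3]
Right side: [I^-2 L^2 M T^-3]

Both sides have the same dimensions, so the equation is dimensionally consistent.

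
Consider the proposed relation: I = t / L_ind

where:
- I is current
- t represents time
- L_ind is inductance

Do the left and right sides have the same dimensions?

No

I (current) has dimensions [I].
t (time) has dimensions [T].
L_ind (inductance) has dimensions [I^-2 L^2 M T^-2].

Left side: [I]
Right side: [I^2 L^-2 M^-1 T^3]

The two sides have different dimensions, so the equation is NOT dimensionally consistent.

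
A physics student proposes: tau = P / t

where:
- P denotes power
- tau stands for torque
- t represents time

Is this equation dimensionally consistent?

No

P (power) has dimensions [L^2 M T^-3].
tau (torque) has dimensions [L^2 M T^-2].
t (time) has dimensions [T].

Left side: [L^2 M T^-2]
Right side: [L^2 M T^-4]

The two sides have different dimensions, so the equation is NOT dimensionally consistent.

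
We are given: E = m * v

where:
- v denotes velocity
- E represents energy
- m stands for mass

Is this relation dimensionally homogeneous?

No

v (velocity) has dimensions [L T^-1].
E (energy) has dimensions [L^2 M T^-2].
m (mass) has dimensions [M].

Left side: [L^2 M T^-2]
Right side: [L M T^-1]

The two sides have different dimensions, so the equation is NOT dimensionally consistent.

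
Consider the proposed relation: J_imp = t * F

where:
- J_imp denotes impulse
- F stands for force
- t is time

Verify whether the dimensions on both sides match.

Yes

J_imp (impulse) has dimensions [L M T^-1].
F (force) has dimensions [L M T^-2].
t (time) has dimensions [T].

Left side: [L M T^-1]
Right side: [L M T^-1]

Both sides have the same dimensions, so the equation is dimensionally consistent.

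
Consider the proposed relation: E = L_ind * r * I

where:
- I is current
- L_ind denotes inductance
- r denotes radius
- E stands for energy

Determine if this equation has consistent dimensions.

No

I (current) has dimensions [I].
L_ind (inductance) has dimensions [I^-2 L^2 M T^-2].
r (radius) has dimensions [L].
E (energy) has dimensions [L^2 M T^-2].

Left side: [L^2 M T^-2]
Right side: [I^-1 L^3 M T^-2]

The two sides have different dimensions, so the equation is NOT dimensionally consistent.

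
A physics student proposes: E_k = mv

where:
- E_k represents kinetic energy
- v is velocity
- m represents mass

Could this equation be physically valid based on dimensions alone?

No

E_k (kinetic energy) has dimensions [L^2 M T^-2].
v (velocity) has dimensions [L T^-1].
m (mass) has dimensions [M].

Left side: [L^2 M T^-2]
Right side: [L M T^-1]

The two sides have different dimensions, so the equation is NOT dimensionally consistent.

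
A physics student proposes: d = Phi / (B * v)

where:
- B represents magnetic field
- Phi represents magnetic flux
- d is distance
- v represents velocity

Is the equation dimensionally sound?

No

B (magnetic field) has dimensions [I^-1 M T^-2].
Phi (magnetic flux) has dimensions [I^-1 L^2 M T^-2].
d (distance) has dimensions [L].
v (velocity) has dimensions [L T^-1].

Left side: [L]
Right side: [L T]

The two sides have different dimensions, so the equation is NOT dimensionally consistent.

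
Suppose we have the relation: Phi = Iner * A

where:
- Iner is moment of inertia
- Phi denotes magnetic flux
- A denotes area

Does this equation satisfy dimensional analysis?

No

Iner (moment of inertia) has dimensions [L^2 M].
Phi (magnetic flux) has dimensions [I^-1 L^2 M T^-2].
A (area) has dimensions [L^2].

Left side: [I^-1 L^2 M T^-2]
Right side: [L^4 M]

The two sides have different dimensions, so the equation is NOT dimensionally consistent.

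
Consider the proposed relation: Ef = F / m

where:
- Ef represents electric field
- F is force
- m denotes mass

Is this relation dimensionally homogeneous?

No

Ef (electric field) has dimensions [I^-1 L M T^-3].
F (force) has dimensions [L M T^-2].
m (mass) has dimensions [M].

Left side: [I^-1 L M T^-3]
Right side: [L T^-2]

The two sides have different dimensions, so the equation is NOT dimensionally consistent.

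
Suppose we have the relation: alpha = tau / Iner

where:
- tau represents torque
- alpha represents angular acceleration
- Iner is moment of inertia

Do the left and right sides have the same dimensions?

Yes

tau (torque) has dimensions [L^2 M T^-2].
alpha (angular acceleration) has dimensions [T^-2].
Iner (moment of inertia) has dimensions [L^2 M].

Left side: [T^-2]
Right side: [T^-2]

Both sides have the same dimensions, so the equation is dimensionally consistent.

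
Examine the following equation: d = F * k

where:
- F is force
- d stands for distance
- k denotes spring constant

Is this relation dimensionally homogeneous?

No

F (force) has dimensions [L M T^-2].
d (distance) has dimensions [L].
k (spring constant) has dimensions [M T^-2].

Left side: [L]
Right side: [L M^2 T^-4]

The two sides have different dimensions, so the equation is NOT dimensionally consistent.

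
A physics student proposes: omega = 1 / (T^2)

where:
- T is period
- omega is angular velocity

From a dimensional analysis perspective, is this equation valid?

No

T (period) has dimensions [T].
omega (angular velocity) has dimensions [T^-1].

Left side: [T^-1]
Right side: [T^-2]

The two sides have different dimensions, so the equation is NOT dimensionally consistent.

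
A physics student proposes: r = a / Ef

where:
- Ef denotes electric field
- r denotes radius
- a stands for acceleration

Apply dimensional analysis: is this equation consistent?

No

Ef (electric field) has dimensions [I^-1 L M T^-3].
r (radius) has dimensions [L].
a (acceleration) has dimensions [L T^-2].

Left side: [L]
Right side: [I M^-1 T]

The two sides have different dimensions, so the equation is NOT dimensionally consistent.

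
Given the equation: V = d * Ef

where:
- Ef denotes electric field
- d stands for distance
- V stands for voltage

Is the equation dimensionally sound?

Yes

Ef (electric field) has dimensions [I^-1 L M T^-3].
d (distance) has dimensions [L].
V (voltage) has dimensions [I^-1 L^2 M T^-3].

Left side: [I^-1 L^2 M T^-3]
Right side: [I^-1 L^2 M T^-3]

Both sides have the same dimensions, so the equation is dimensionally consistent.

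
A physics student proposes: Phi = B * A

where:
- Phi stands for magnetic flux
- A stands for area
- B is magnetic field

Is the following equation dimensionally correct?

Yes

Phi (magnetic flux) has dimensions [I^-1 L^2 M T^-2].
A (area) has dimensions [L^2].
B (magnetic field) has dimensions [I^-1 M T^-2].

Left side: [I^-1 L^2 M T^-2]
Right side: [I^-1 L^2 M T^-2]

Both sides have the same dimensions, so the equation is dimensionally consistent.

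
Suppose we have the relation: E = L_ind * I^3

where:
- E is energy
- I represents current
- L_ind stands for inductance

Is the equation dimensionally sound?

No

E (energy) has dimensions [L^2 M T^-2].
I (current) has dimensions [I].
L_ind (inductance) has dimensions [I^-2 L^2 M T^-2].

Left side: [L^2 M T^-2]
Right side: [I L^2 M T^-2]

The two sides have different dimensions, so the equation is NOT dimensionally consistent.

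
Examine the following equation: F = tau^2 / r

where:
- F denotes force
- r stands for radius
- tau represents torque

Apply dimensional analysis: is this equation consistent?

No

F (force) has dimensions [L M T^-2].
r (radius) has dimensions [L].
tau (torque) has dimensions [L^2 M T^-2].

Left side: [L M T^-2]
Right side: [L^3 M^2 T^-4]

The two sides have different dimensions, so the equation is NOT dimensionally consistent.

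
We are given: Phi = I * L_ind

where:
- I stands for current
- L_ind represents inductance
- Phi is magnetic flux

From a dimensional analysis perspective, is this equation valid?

Yes

I (current) has dimensions [I].
L_ind (inductance) has dimensions [I^-2 L^2 M T^-2].
Phi (magnetic flux) has dimensions [I^-1 L^2 M T^-2].

Left side: [I^-1 L^2 M T^-2]
Right side: [I^-1 L^2 M T^-2]

Both sides have the same dimensions, so the equation is dimensionally consistent.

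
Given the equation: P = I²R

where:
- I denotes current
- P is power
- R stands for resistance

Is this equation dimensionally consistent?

Yes

I (current) has dimensions [I].
P (power) has dimensions [L^2 M T^-3].
R (resistance) has dimensions [I^-2 L^2 M T^-3].

Left side: [L^2 M T^-3]
Right side: [L^2 M T^-3]

Both sides have the same dimensions, so the equation is dimensionally consistent.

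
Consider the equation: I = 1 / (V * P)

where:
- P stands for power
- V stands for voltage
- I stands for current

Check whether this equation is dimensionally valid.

No

P (power) has dimensions [L^2 M T^-3].
V (voltage) has dimensions [I^-1 L^2 M T^-3].
I (current) has dimensions [I].

Left side: [I]
Right side: [I L^-4 M^-2 T^6]

The two sides have different dimensions, so the equation is NOT dimensionally consistent.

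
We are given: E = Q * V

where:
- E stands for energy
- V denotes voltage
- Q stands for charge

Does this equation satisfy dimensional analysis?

Yes

E (energy) has dimensions [L^2 M T^-2].
V (voltage) has dimensions [I^-1 L^2 M T^-3].
Q (charge) has dimensions [I T].

Left side: [L^2 M T^-2]
Right side: [L^2 M T^-2]

Both sides have the same dimensions, so the equation is dimensionally consistent.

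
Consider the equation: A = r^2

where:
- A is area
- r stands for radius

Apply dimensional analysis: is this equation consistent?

Yes

A (area) has dimensions [L^2].
r (radius) has dimensions [L].

Left side: [L^2]
Right side: [L^2]

Both sides have the same dimensions, so the equation is dimensionally consistent.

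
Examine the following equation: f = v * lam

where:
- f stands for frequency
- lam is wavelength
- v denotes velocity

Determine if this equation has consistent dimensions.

No

f (frequency) has dimensions [T^-1].
lam (wavelength) has dimensions [L].
v (velocity) has dimensions [L T^-1].

Left side: [T^-1]
Right side: [L^2 T^-1]

The two sides have different dimensions, so the equation is NOT dimensionally consistent.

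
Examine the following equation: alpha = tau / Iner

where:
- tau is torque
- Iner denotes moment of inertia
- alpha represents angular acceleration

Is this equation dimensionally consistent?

Yes

tau (torque) has dimensions [L^2 M T^-2].
Iner (moment of inertia) has dimensions [L^2 M].
alpha (angular acceleration) has dimensions [T^-2].

Left side: [T^-2]
Right side: [T^-2]

Both sides have the same dimensions, so the equation is dimensionally consistent.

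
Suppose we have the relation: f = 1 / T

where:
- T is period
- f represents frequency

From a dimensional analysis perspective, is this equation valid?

Yes

T (period) has dimensions [T].
f (frequency) has dimensions [T^-1].

Left side: [T^-1]
Right side: [T^-1]

Both sides have the same dimensions, so the equation is dimensionally consistent.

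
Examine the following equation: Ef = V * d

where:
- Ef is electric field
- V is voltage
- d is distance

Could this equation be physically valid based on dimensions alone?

No

Ef (electric field) has dimensions [I^-1 L M T^-3].
V (voltage) has dimensions [I^-1 L^2 M T^-3].
d (distance) has dimensions [L].

Left side: [I^-1 L M T^-3]
Right side: [I^-1 L^3 M T^-3]

The two sides have different dimensions, so the equation is NOT dimensionally consistent.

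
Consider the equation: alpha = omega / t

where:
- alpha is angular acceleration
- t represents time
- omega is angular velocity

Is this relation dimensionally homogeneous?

Yes

alpha (angular acceleration) has dimensions [T^-2].
t (time) has dimensions [T].
omega (angular velocity) has dimensions [T^-1].

Left side: [T^-2]
Right side: [T^-2]

Both sides have the same dimensions, so the equation is dimensionally consistent.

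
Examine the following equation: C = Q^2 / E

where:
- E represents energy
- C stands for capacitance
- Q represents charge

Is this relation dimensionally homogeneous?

Yes

E (energy) has dimensions [L^2 M T^-2].
C (capacitance) has dimensions [I^2 L^-2 M^-1 T^4].
Q (charge) has dimensions [I T].

Left side: [I^2 L^-2 M^-1 T^4]
Right side: [I^2 L^-2 M^-1 T^4]

Both sides have the same dimensions, so the equation is dimensionally consistent.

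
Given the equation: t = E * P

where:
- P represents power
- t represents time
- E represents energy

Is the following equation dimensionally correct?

No

P (power) has dimensions [L^2 M T^-3].
t (time) has dimensions [T].
E (energy) has dimensions [L^2 M T^-2].

Left side: [T]
Right side: [L^4 M^2 T^-5]

The two sides have different dimensions, so the equation is NOT dimensionally consistent.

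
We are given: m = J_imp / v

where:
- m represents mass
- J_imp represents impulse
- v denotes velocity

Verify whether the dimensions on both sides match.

Yes

m (mass) has dimensions [M].
J_imp (impulse) has dimensions [L M T^-1].
v (velocity) has dimensions [L T^-1].

Left side: [M]
Right side: [M]

Both sides have the same dimensions, so the equation is dimensionally consistent.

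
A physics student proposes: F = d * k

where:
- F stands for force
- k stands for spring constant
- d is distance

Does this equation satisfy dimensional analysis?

Yes

F (force) has dimensions [L M T^-2].
k (spring constant) has dimensions [M T^-2].
d (distance) has dimensions [L].

Left side: [L M T^-2]
Right side: [L M T^-2]

Both sides have the same dimensions, so the equation is dimensionally consistent.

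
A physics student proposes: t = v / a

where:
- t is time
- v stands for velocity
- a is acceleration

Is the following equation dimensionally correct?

Yes

t (time) has dimensions [T].
v (velocity) has dimensions [L T^-1].
a (acceleration) has dimensions [L T^-2].

Left side: [T]
Right side: [T]

Both sides have the same dimensions, so the equation is dimensionally consistent.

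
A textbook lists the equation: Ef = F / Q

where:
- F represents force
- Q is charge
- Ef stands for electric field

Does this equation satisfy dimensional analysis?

Yes

F (force) has dimensions [L M T^-2].
Q (charge) has dimensions [I T].
Ef (electric field) has dimensions [I^-1 L M T^-3].

Left side: [I^-1 L M T^-3]
Right side: [I^-1 L M T^-3]

Both sides have the same dimensions, so the equation is dimensionally consistent.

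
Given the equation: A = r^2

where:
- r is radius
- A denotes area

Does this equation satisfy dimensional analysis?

Yes

r (radius) has dimensions [L].
A (area) has dimensions [L^2].

Left side: [L^2]
Right side: [L^2]

Both sides have the same dimensions, so the equation is dimensionally consistent.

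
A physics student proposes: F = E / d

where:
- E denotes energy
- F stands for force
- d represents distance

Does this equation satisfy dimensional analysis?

Yes

E (energy) has dimensions [L^2 M T^-2].
F (force) has dimensions [L M T^-2].
d (distance) has dimensions [L].

Left side: [L M T^-2]
Right side: [L M T^-2]

Both sides have the same dimensions, so the equation is dimensionally consistent.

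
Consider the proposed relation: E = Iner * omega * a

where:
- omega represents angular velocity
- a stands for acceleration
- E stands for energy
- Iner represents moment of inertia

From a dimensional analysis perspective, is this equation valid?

No

omega (angular velocity) has dimensions [T^-1].
a (acceleration) has dimensions [L T^-2].
E (energy) has dimensions [L^2 M T^-2].
Iner (moment of inertia) has dimensions [L^2 M].

Left side: [L^2 M T^-2]
Right side: [L^3 M T^-3]

The two sides have different dimensions, so the equation is NOT dimensionally consistent.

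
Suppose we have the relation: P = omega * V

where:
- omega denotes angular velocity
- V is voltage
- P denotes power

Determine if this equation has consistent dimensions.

No

omega (angular velocity) has dimensions [T^-1].
V (voltage) has dimensions [I^-1 L^2 M T^-3].
P (power) has dimensions [L^2 M T^-3].

Left side: [L^2 M T^-3]
Right side: [I^-1 L^2 M T^-4]

The two sides have different dimensions, so the equation is NOT dimensionally consistent.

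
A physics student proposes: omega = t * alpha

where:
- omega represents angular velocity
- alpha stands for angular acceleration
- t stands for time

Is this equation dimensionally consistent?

Yes

omega (angular velocity) has dimensions [T^-1].
alpha (angular acceleration) has dimensions [T^-2].
t (time) has dimensions [T].

Left side: [T^-1]
Right side: [T^-1]

Both sides have the same dimensions, so the equation is dimensionally consistent.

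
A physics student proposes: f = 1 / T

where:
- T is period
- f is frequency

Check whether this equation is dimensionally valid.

Yes

T (period) has dimensions [T].
f (frequency) has dimensions [T^-1].

Left side: [T^-1]
Right side: [T^-1]

Both sides have the same dimensions, so the equation is dimensionally consistent.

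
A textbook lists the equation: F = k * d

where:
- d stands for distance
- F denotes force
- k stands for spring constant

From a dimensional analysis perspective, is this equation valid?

Yes

d (distance) has dimensions [L].
F (force) has dimensions [L M T^-2].
k (spring constant) has dimensions [M T^-2].

Left side: [L M T^-2]
Right side: [L M T^-2]

Both sides have the same dimensions, so the equation is dimensionally consistent.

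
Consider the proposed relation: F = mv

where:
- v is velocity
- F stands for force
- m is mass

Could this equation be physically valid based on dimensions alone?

No

v (velocity) has dimensions [L T^-1].
F (force) has dimensions [L M T^-2].
m (mass) has dimensions [M].

Left side: [L M T^-2]
Right side: [L M T^-1]

The two sides have different dimensions, so the equation is NOT dimensionally consistent.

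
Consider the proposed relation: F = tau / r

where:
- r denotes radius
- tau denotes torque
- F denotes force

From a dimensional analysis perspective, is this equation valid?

Yes

r (radius) has dimensions [L].
tau (torque) has dimensions [L^2 M T^-2].
F (force) has dimensions [L M T^-2].

Left side: [L M T^-2]
Right side: [L M T^-2]

Both sides have the same dimensions, so the equation is dimensionally consistent.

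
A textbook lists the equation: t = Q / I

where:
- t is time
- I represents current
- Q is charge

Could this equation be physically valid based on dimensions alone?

Yes

t (time) has dimensions [T].
I (current) has dimensions [I].
Q (charge) has dimensions [I T].

Left side: [T]
Right side: [T]

Both sides have the same dimensions, so the equation is dimensionally consistent.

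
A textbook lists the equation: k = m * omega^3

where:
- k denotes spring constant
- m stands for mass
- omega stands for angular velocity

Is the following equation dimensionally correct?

No

k (spring constant) has dimensions [M T^-2].
m (mass) has dimensions [M].
omega (angular velocity) has dimensions [T^-1].

Left side: [M T^-2]
Right side: [M T^-3]

The two sides have different dimensions, so the equation is NOT dimensionally consistent.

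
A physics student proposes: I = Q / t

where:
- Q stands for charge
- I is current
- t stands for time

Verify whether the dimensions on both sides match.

Yes

Q (charge) has dimensions [I T].
I (current) has dimensions [I].
t (time) has dimensions [T].

Left side: [I]
Right side: [I]

Both sides have the same dimensions, so the equation is dimensionally consistent.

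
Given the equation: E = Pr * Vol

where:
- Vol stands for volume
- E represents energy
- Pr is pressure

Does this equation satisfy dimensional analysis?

Yes

Vol (volume) has dimensions [L^3].
E (energy) has dimensions [L^2 M T^-2].
Pr (pressure) has dimensions [L^-1 M T^-2].

Left side: [L^2 M T^-2]
Right side: [L^2 M T^-2]

Both sides have the same dimensions, so the equation is dimensionally consistent.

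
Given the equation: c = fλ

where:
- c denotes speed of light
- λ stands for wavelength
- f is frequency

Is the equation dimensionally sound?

Yes

c (speed of light) has dimensions [L T^-1].
λ (wavelength) has dimensions [L].
f (frequency) has dimensions [T^-1].

Left side: [L T^-1]
Right side: [L T^-1]

Both sides have the same dimensions, so the equation is dimensionally consistent.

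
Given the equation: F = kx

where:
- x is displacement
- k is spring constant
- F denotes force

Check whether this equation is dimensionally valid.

Yes

x (displacement) has dimensions [L].
k (spring constant) has dimensions [M T^-2].
F (force) has dimensions [L M T^-2].

Left side: [L M T^-2]
Right side: [L M T^-2]

Both sides have the same dimensions, so the equation is dimensionally consistent.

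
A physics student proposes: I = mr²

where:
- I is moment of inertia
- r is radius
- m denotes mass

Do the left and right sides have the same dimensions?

Yes

I (moment of inertia) has dimensions [L^2 M].
r (radius) has dimensions [L].
m (mass) has dimensions [M].

Left side: [L^2 M]
Right side: [L^2 M]

Both sides have the same dimensions, so the equation is dimensionally consistent.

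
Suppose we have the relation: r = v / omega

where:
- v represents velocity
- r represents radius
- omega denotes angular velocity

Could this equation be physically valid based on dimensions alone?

Yes

v (velocity) has dimensions [L T^-1].
r (radius) has dimensions [L].
omega (angular velocity) has dimensions [T^-1].

Left side: [L]
Right side: [L]

Both sides have the same dimensions, so the equation is dimensionally consistent.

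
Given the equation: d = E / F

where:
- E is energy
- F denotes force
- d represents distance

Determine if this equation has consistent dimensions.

Yes

E (energy) has dimensions [L^2 M T^-2].
F (force) has dimensions [L M T^-2].
d (distance) has dimensions [L].

Left side: [L]
Right side: [L]

Both sides have the same dimensions, so the equation is dimensionally consistent.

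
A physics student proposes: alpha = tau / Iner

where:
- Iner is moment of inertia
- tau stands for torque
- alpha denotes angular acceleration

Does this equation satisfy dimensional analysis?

Yes

Iner (moment of inertia) has dimensions [L^2 M].
tau (torque) has dimensions [L^2 M T^-2].
alpha (angular acceleration) has dimensions [T^-2].

Left side: [T^-2]
Right side: [T^-2]

Both sides have the same dimensions, so the equation is dimensionally consistent.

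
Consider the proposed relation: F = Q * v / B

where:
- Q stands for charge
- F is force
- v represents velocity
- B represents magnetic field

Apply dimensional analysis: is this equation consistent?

No

Q (charge) has dimensions [I T].
F (force) has dimensions [L M T^-2].
v (velocity) has dimensions [L T^-1].
B (magnetic field) has dimensions [I^-1 M T^-2].

Left side: [L M T^-2]
Right side: [I^2 L M^-1 T^2]

The two sides have different dimensions, so the equation is NOT dimensionally consistent.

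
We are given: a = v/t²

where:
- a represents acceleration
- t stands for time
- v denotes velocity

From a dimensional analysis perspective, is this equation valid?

No

a (acceleration) has dimensions [L T^-2].
t (time) has dimensions [T].
v (velocity) has dimensions [L T^-1].

Left side: [L T^-2]
Right side: [L T^-3]

The two sides have different dimensions, so the equation is NOT dimensionally consistent.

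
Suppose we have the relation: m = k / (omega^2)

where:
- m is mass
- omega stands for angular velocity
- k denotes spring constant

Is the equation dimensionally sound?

Yes

m (mass) has dimensions [M].
omega (angular velocity) has dimensions [T^-1].
k (spring constant) has dimensions [M T^-2].

Left side: [M]
Right side: [M]

Both sides have the same dimensions, so the equation is dimensionally consistent.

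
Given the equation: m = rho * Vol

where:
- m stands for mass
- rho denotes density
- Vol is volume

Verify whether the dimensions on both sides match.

Yes

m (mass) has dimensions [M].
rho (density) has dimensions [L^-3 M].
Vol (volume) has dimensions [L^3].

Left side: [M]
Right side: [M]

Both sides have the same dimensions, so the equation is dimensionally consistent.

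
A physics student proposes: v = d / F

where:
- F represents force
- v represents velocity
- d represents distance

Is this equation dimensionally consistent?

No

F (force) has dimensions [L M T^-2].
v (velocity) has dimensions [L T^-1].
d (distance) has dimensions [L].

Left side: [L T^-1]
Right side: [M^-1 T^2]

The two sides have different dimensions, so the equation is NOT dimensionally consistent.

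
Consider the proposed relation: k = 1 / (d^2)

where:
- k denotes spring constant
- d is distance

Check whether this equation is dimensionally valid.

No

k (spring constant) has dimensions [M T^-2].
d (distance) has dimensions [L].

Left side: [M T^-2]
Right side: [L^-2]

The two sides have different dimensions, so the equation is NOT dimensionally consistent.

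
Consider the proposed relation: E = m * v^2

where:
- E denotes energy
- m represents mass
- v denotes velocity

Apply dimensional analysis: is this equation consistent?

Yes

E (energy) has dimensions [L^2 M T^-2].
m (mass) has dimensions [M].
v (velocity) has dimensions [L T^-1].

Left side: [L^2 M T^-2]
Right side: [L^2 M T^-2]

Both sides have the same dimensions, so the equation is dimensionally consistent.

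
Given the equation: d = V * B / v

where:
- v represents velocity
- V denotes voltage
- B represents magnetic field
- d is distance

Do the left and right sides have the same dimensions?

No

v (velocity) has dimensions [L T^-1].
V (voltage) has dimensions [I^-1 L^2 M T^-3].
B (magnetic field) has dimensions [I^-1 M T^-2].
d (distance) has dimensions [L].

Left side: [L]
Right side: [I^-2 L M^2 T^-4]

The two sides have different dimensions, so the equation is NOT dimensionally consistent.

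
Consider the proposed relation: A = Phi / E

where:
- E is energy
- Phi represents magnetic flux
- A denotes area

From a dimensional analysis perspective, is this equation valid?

No

E (energy) has dimensions [L^2 M T^-2].
Phi (magnetic flux) has dimensions [I^-1 L^2 M T^-2].
A (area) has dimensions [L^2].

Left side: [L^2]
Right side: [I^-1]

The two sides have different dimensions, so the equation is NOT dimensionally consistent.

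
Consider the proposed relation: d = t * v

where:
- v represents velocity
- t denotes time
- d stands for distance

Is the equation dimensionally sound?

Yes

v (velocity) has dimensions [L T^-1].
t (time) has dimensions [T].
d (distance) has dimensions [L].

Left side: [L]
Right side: [L]

Both sides have the same dimensions, so the equation is dimensionally consistent.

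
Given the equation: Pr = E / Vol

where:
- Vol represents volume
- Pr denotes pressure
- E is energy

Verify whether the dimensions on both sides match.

Yes

Vol (volume) has dimensions [L^3].
Pr (pressure) has dimensions [L^-1 M T^-2].
E (energy) has dimensions [L^2 M T^-2].

Left side: [L^-1 M T^-2]
Right side: [L^-1 M T^-2]

Both sides have the same dimensions, so the equation is dimensionally consistent.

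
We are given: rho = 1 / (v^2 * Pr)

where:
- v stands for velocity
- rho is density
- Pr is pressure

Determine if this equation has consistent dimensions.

No

v (velocity) has dimensions [L T^-1].
rho (density) has dimensions [L^-3 M].
Pr (pressure) has dimensions [L^-1 M T^-2].

Left side: [L^-3 M]
Right side: [L^-1 M^-1 T^4]

The two sides have different dimensions, so the equation is NOT dimensionally consistent.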